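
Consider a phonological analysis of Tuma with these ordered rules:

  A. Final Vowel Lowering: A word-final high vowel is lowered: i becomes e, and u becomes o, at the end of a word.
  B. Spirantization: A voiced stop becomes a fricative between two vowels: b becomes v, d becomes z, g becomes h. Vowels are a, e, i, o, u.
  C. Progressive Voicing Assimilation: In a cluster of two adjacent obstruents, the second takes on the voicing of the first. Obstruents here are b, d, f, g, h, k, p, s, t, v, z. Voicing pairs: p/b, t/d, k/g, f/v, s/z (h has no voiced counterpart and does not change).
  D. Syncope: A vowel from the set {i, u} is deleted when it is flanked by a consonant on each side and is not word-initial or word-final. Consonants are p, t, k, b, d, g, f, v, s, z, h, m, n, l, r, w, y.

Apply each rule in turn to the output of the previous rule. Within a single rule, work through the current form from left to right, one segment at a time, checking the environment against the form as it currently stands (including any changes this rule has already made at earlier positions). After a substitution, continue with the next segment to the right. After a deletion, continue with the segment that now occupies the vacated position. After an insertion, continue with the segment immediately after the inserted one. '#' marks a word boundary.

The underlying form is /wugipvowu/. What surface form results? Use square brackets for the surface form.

[whpfowo]

A Final Vowel Lowering: [wugipvowu] → [wugipvowo]
B Spirantization: [wugipvowo] → [wuhipvowo]
C Progressive Voicing Assimilation: [wuhipvowo] → [wuhipfowo]
D Syncope: [wuhipfowo] → [whpfowo]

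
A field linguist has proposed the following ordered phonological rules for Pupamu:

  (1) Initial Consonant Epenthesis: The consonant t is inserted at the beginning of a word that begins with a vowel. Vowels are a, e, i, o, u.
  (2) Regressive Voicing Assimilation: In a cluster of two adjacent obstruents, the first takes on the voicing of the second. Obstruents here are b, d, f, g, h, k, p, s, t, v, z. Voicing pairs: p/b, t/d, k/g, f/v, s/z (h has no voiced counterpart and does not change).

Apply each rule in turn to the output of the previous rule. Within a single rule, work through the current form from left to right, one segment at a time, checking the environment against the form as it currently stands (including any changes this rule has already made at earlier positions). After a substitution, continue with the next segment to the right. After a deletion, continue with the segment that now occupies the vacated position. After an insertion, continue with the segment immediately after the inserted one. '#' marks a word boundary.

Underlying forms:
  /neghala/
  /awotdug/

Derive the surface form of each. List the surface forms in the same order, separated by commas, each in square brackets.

[nekhala], [tawoddug]

/neghala/:
  (1) Initial Consonant Epenthesis: no change — [neghala]
  (2) Regressive Voicing Assimilation: [neghala] → [nekhala]
/awotdug/:
  (1) Initial Consonant Epenthesis: [awotdug] → [tawotdug]
  (2) Regressive Voicing Assimilation: [tawotdug] → [tawoddug]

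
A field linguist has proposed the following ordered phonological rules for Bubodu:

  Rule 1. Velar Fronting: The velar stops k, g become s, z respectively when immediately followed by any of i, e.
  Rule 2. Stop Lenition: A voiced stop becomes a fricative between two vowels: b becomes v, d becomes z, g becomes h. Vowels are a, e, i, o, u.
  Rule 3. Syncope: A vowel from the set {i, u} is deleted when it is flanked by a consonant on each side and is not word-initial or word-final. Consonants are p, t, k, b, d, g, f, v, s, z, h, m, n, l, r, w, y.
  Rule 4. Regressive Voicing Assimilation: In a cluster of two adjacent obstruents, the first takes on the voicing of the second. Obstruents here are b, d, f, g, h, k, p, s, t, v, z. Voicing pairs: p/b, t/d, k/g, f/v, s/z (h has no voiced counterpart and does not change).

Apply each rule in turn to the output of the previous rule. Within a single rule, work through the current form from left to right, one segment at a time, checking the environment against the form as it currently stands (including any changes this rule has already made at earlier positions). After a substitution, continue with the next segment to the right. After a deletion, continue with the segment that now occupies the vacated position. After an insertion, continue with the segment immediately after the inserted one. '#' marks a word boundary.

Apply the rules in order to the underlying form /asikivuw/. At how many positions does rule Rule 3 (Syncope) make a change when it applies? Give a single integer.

3

Rule 1 Velar Fronting: [asikivuw] → [asisivuw]
Rule 2 Stop Lenition: no change — [asisivuw]
Rule 3 Syncope: [asisivuw] → [assvw]
Rule 4 Regressive Voicing Assimilation: [assvw] → [aszvw]
Rule Rule 3 changed 3 position(s).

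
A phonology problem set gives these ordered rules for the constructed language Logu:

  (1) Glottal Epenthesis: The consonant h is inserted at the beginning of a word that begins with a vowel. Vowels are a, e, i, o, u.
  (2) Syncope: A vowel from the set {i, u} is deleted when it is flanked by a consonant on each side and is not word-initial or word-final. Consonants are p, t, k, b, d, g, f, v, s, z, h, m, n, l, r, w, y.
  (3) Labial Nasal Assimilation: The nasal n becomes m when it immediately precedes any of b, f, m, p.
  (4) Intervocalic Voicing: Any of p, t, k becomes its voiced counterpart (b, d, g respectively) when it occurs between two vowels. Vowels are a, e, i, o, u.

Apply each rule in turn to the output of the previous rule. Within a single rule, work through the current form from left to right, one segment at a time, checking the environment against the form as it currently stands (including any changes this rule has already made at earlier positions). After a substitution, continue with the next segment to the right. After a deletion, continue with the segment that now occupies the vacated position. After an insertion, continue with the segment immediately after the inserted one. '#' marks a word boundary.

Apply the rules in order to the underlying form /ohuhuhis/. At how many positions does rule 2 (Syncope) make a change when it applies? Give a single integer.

3

(1) Glottal Epenthesis: [ohuhuhis] → [hohuhuhis]
(2) Syncope: [hohuhuhis] → [hohhhs]
(3) Labial Nasal Assimilation: no change — [hohhhs]
(4) Intervocalic Voicing: no change — [hohhhs]
Rule 2 changed 3 position(s).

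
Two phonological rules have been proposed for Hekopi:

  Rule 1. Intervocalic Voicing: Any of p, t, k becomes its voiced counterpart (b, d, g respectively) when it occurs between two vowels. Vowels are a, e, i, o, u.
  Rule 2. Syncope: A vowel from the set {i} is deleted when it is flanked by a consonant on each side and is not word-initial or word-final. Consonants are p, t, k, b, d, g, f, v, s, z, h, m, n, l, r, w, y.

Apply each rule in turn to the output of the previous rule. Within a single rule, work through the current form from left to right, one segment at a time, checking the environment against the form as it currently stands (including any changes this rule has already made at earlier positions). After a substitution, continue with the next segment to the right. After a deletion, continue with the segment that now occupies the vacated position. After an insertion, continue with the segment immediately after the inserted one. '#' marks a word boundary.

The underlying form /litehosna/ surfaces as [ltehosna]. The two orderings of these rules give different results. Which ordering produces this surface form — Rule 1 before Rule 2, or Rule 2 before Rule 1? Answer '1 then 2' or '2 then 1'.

Order 1 then 2:
  1 Intervocalic Voicing: [litehosna] → [lidehosna]
  2 Syncope: [lidehosna] → [ldehosna]
  result: [ldehosna]
Order 2 then 1:
  2 Syncope: [litehosna] → [ltehosna]
  1 Intervocalic Voicing: no change — [ltehosna]
  result: [ltehosna]

2 then 1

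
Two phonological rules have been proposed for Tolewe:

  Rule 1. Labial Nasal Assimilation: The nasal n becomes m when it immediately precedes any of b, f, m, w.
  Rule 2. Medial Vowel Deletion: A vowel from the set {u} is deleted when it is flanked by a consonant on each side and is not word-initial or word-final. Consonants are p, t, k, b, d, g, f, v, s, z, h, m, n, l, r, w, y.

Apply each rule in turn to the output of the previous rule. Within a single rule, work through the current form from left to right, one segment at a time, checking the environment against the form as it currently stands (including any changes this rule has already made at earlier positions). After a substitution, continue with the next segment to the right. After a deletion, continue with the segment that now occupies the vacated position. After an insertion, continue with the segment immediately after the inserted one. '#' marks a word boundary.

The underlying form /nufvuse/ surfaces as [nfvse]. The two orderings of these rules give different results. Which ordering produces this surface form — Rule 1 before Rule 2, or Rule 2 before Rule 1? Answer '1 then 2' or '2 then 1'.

1 then 2

Order 1 then 2:
  1 Labial Nasal Assimilation: no change — [nufvuse]
  2 Medial Vowel Deletion: [nufvuse] → [nfvse]
  result: [nfvse]
Order 2 then 1:
  2 Medial Vowel Deletion: [nufvuse] → [nfvse]
  1 Labial Nasal Assimilation: [nfvse] → [mfvse]
  result: [mfvse]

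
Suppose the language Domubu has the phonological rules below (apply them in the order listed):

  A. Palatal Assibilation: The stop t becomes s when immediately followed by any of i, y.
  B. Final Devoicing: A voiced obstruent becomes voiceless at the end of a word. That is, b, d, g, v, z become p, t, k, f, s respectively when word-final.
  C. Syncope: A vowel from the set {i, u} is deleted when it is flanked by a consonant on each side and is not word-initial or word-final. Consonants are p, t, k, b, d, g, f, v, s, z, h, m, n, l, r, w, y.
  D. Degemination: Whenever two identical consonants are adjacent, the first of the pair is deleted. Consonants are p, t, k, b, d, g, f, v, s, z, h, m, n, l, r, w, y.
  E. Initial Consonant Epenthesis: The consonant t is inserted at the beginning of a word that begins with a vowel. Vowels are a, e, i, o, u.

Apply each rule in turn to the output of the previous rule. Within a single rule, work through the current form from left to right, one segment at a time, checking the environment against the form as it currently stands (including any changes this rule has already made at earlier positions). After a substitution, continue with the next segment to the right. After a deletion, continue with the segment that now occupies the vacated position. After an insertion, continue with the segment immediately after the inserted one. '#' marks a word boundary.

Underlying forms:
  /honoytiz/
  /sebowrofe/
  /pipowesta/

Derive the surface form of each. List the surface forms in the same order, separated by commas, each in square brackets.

/honoytiz/:
  A Palatal Assibilation: [honoytiz] → [honoysiz]
  B Final Devoicing: [honoysiz] → [honoysis]
  C Syncope: [honoysis] → [honoyss]
  D Degemination: [honoyss] → [honoys]
  E Initial Consonant Epenthesis: no change — [honoys]
/sebowrofe/:
  A Palatal Assibilation: no change — [sebowrofe]
  B Final Devoicing: no change — [sebowrofe]
  C Syncope: no change — [sebowrofe]
  D Degemination: no change — [sebowrofe]
  E Initial Consonant Epenthesis: no change — [sebowrofe]
/pipowesta/:
  A Palatal Assibilation: no change — [pipowesta]
  B Final Devoicing: no change — [pipowesta]
  C Syncope: [pipowesta] → [ppowesta]
  D Degemination: [ppowesta] → [powesta]
  E Initial Consonant Epenthesis: no change — [powesta]

[honoys], [sebowrofe], [powesta]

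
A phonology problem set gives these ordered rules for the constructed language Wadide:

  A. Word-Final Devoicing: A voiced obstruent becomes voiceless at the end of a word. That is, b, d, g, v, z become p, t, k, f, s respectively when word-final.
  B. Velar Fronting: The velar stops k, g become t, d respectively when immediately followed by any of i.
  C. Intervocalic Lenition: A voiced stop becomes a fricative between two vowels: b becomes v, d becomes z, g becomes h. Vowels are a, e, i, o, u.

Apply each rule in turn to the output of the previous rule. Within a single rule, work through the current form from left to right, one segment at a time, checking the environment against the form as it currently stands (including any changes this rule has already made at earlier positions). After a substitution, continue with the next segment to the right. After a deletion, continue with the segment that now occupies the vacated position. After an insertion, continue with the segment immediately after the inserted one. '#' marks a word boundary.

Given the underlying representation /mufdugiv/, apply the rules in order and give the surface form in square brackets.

[mufduzif]

A Word-Final Devoicing: [mufdugiv] → [mufdugif]
B Velar Fronting: [mufdugif] → [mufdudif]
C Intervocalic Lenition: [mufdudif] → [mufduzif]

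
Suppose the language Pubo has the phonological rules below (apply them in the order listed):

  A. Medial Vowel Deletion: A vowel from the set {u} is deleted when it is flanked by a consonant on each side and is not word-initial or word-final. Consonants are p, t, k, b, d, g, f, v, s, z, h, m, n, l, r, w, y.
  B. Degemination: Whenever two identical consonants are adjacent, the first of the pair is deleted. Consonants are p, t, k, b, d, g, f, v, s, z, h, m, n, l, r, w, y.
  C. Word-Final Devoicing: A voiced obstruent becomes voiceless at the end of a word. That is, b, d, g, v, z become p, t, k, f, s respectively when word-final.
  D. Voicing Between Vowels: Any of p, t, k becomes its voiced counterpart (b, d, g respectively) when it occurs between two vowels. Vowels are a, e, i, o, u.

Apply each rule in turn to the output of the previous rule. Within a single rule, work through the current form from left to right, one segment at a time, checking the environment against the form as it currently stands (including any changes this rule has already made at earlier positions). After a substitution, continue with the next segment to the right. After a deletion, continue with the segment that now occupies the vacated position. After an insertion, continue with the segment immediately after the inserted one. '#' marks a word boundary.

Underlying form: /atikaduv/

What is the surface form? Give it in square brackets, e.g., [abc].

A Medial Vowel Deletion: [atikaduv] → [atikadv]
B Degemination: no change — [atikadv]
C Word-Final Devoicing: [atikadv] → [atikadf]
D Voicing Between Vowels: [atikadf] → [adigadf]

[adigadf]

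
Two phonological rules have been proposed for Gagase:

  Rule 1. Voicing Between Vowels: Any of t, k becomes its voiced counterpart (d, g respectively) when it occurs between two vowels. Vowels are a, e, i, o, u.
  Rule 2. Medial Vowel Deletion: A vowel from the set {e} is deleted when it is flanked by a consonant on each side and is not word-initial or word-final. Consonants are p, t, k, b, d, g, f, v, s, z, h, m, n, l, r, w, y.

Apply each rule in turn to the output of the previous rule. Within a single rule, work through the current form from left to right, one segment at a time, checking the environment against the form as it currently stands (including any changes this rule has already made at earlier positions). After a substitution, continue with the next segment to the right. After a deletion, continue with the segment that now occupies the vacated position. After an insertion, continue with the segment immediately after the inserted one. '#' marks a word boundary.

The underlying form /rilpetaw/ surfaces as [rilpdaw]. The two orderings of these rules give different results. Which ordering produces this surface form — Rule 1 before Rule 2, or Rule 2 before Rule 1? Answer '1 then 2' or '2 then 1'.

1 then 2

Order 1 then 2:
  1 Voicing Between Vowels: [rilpetaw] → [rilpedaw]
  2 Medial Vowel Deletion: [rilpedaw] → [rilpdaw]
  result: [rilpdaw]
Order 2 then 1:
  2 Medial Vowel Deletion: [rilpetaw] → [rilptaw]
  1 Voicing Between Vowels: no change — [rilptaw]
  result: [rilptaw]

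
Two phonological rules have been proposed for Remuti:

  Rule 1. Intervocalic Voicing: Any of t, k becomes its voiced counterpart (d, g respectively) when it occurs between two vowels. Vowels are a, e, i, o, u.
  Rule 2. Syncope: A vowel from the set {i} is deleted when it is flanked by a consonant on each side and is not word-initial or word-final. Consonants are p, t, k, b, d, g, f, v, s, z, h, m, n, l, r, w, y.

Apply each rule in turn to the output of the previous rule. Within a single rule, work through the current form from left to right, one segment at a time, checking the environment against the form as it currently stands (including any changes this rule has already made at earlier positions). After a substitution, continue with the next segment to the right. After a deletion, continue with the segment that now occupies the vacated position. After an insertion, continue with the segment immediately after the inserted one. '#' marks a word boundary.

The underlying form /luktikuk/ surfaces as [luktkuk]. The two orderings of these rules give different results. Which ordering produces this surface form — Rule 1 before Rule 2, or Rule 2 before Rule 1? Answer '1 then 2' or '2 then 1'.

Order 1 then 2:
  1 Intervocalic Voicing: [luktikuk] → [luktiguk]
  2 Syncope: [luktiguk] → [luktguk]
  result: [luktguk]
Order 2 then 1:
  2 Syncope: [luktikuk] → [luktkuk]
  1 Intervocalic Voicing: no change — [luktkuk]
  result: [luktkuk]

2 then 1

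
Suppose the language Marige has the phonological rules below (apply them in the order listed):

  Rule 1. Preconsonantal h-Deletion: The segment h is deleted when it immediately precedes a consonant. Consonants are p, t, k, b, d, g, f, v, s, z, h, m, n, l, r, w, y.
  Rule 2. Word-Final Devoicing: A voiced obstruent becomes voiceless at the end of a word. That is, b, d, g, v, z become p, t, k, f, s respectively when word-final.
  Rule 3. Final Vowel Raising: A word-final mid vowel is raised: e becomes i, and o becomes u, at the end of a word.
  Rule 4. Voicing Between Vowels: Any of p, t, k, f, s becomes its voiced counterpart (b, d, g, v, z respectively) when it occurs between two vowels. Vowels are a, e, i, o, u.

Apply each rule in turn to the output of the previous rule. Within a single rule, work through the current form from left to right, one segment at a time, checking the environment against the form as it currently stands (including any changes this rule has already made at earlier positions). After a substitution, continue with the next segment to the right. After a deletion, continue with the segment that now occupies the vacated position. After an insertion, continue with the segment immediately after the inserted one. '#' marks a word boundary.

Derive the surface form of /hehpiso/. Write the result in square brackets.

[hebizu]

Rule 1 Preconsonantal h-Deletion: [hehpiso] → [hepiso]
Rule 2 Word-Final Devoicing: no change — [hepiso]
Rule 3 Final Vowel Raising: [hepiso] → [hepisu]
Rule 4 Voicing Between Vowels: [hepisu] → [hebizu]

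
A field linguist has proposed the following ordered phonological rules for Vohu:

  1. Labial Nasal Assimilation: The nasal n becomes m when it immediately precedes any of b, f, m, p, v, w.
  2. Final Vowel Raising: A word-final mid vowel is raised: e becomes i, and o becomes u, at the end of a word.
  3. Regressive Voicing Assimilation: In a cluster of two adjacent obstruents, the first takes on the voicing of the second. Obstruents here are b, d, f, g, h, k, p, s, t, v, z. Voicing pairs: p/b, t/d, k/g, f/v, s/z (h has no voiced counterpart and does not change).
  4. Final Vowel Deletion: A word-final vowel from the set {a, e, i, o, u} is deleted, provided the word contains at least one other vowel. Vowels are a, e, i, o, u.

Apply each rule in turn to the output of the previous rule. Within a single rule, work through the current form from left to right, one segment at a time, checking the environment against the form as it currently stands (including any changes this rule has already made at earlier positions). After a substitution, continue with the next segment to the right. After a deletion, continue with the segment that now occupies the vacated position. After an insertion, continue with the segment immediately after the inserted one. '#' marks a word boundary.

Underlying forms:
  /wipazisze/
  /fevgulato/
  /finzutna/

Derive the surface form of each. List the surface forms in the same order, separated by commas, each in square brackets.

/wipazisze/:
  1 Labial Nasal Assimilation: no change — [wipazisze]
  2 Final Vowel Raising: [wipazisze] → [wipaziszi]
  3 Regressive Voicing Assimilation: [wipaziszi] → [wipazizzi]
  4 Final Vowel Deletion: [wipazizzi] → [wipazizz]
/fevgulato/:
  1 Labial Nasal Assimilation: no change — [fevgulato]
  2 Final Vowel Raising: [fevgulato] → [fevgulatu]
  3 Regressive Voicing Assimilation: no change — [fevgulatu]
  4 Final Vowel Deletion: [fevgulatu] → [fevgulat]
/finzutna/:
  1 Labial Nasal Assimilation: no change — [finzutna]
  2 Final Vowel Raising: no change — [finzutna]
  3 Regressive Voicing Assimilation: no change — [finzutna]
  4 Final Vowel Deletion: [finzutna] → [finzutn]

[wipazizz], [fevgulat], [finzutn]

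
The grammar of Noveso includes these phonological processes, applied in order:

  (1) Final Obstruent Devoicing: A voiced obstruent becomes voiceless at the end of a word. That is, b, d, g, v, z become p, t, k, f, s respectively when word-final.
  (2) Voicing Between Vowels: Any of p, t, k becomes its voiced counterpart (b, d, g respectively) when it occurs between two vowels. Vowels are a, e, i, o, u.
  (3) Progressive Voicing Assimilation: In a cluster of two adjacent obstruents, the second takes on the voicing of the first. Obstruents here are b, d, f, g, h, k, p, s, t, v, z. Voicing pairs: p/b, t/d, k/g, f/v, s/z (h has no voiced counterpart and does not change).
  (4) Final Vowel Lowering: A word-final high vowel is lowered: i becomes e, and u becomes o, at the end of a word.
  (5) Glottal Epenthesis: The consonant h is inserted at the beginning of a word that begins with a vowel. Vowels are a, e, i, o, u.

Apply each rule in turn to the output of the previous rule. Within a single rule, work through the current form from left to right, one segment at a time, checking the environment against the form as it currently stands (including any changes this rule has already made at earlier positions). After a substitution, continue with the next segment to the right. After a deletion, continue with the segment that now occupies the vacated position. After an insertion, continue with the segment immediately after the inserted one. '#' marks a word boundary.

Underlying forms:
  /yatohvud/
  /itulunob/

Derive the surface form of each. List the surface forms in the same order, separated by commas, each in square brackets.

[yadohfut], [hidulunop]

/yatohvud/:
  (1) Final Obstruent Devoicing: [yatohvud] → [yatohvut]
  (2) Voicing Between Vowels: [yatohvut] → [yadohvut]
  (3) Progressive Voicing Assimilation: [yadohvut] → [yadohfut]
  (4) Final Vowel Lowering: no change — [yadohfut]
  (5) Glottal Epenthesis: no change — [yadohfut]
/itulunob/:
  (1) Final Obstruent Devoicing: [itulunob] → [itulunop]
  (2) Voicing Between Vowels: [itulunop] → [idulunop]
  (3) Progressive Voicing Assimilation: no change — [idulunop]
  (4) Final Vowel Lowering: no change — [idulunop]
  (5) Glottal Epenthesis: [idulunop] → [hidulunop]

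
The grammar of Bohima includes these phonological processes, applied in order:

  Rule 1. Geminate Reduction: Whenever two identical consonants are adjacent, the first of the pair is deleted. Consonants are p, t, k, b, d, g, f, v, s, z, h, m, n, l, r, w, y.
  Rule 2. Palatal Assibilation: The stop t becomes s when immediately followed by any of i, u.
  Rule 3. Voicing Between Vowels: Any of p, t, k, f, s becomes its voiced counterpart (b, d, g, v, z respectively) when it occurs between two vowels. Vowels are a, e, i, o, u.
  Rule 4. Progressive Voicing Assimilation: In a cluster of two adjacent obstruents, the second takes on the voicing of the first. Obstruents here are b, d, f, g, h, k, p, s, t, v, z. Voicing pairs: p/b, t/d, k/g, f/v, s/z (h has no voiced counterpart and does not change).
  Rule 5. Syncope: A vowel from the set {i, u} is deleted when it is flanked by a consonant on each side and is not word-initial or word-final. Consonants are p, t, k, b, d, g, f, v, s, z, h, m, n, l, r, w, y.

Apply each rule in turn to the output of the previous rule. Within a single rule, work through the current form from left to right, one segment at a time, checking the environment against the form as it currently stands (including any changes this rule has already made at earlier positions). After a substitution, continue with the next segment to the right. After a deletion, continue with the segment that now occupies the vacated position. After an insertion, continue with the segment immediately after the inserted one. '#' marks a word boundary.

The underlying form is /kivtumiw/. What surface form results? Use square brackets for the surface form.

[kvzmw]

Rule 1 Geminate Reduction: no change — [kivtumiw]
Rule 2 Palatal Assibilation: [kivtumiw] → [kivsumiw]
Rule 3 Voicing Between Vowels: no change — [kivsumiw]
Rule 4 Progressive Voicing Assimilation: [kivsumiw] → [kivzumiw]
Rule 5 Syncope: [kivzumiw] → [kvzmw]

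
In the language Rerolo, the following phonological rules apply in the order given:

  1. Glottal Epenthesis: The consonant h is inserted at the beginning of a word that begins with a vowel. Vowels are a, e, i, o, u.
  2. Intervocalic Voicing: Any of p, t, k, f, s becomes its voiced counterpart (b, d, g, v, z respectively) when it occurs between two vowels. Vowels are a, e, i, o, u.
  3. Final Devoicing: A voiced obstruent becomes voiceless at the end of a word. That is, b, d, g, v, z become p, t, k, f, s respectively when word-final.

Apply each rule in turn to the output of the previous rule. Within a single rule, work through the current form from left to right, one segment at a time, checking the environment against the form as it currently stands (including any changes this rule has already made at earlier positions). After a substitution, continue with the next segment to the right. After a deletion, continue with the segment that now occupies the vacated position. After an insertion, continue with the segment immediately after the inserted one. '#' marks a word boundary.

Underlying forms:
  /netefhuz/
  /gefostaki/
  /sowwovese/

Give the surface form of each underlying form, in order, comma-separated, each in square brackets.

[nedefhus], [gevostagi], [sowwoveze]

/netefhuz/:
  1 Glottal Epenthesis: no change — [netefhuz]
  2 Intervocalic Voicing: [netefhuz] → [nedefhuz]
  3 Final Devoicing: [nedefhuz] → [nedefhus]
/gefostaki/:
  1 Glottal Epenthesis: no change — [gefostaki]
  2 Intervocalic Voicing: [gefostaki] → [gevostagi]
  3 Final Devoicing: no change — [gevostagi]
/sowwovese/:
  1 Glottal Epenthesis: no change — [sowwovese]
  2 Intervocalic Voicing: [sowwovese] → [sowwoveze]
  3 Final Devoicing: no change — [sowwoveze]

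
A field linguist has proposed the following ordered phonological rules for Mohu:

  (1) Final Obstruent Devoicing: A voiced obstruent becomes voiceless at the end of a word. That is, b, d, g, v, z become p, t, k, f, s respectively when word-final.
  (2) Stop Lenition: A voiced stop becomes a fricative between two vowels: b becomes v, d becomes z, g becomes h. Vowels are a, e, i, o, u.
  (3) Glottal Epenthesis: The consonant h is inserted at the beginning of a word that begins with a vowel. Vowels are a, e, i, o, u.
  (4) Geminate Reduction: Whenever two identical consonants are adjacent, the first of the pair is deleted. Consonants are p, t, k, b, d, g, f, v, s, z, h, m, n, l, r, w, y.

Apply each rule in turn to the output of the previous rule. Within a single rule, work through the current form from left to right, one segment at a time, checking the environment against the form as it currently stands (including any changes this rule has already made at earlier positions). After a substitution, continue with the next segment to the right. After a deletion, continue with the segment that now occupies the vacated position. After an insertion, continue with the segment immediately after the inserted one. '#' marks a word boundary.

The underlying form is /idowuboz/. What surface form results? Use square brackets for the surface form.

[hizowuvos]

(1) Final Obstruent Devoicing: [idowuboz] → [idowubos]
(2) Stop Lenition: [idowubos] → [izowuvos]
(3) Glottal Epenthesis: [izowuvos] → [hizowuvos]
(4) Geminate Reduction: no change — [hizowuvos]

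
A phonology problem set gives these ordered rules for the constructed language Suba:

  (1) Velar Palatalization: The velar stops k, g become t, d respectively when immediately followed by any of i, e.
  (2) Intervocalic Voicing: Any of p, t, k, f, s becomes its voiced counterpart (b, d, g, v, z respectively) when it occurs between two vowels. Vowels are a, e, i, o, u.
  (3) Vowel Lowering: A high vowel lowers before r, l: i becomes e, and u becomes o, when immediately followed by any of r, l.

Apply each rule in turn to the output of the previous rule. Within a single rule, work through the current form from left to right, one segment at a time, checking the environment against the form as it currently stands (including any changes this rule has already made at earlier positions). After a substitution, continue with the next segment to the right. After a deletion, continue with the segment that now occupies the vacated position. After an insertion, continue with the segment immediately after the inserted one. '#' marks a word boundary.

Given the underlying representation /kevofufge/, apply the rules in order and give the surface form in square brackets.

(1) Velar Palatalization: [kevofufge] → [tevofufde]
(2) Intervocalic Voicing: [tevofufde] → [tevovufde]
(3) Vowel Lowering: no change — [tevovufde]

[tevovufde]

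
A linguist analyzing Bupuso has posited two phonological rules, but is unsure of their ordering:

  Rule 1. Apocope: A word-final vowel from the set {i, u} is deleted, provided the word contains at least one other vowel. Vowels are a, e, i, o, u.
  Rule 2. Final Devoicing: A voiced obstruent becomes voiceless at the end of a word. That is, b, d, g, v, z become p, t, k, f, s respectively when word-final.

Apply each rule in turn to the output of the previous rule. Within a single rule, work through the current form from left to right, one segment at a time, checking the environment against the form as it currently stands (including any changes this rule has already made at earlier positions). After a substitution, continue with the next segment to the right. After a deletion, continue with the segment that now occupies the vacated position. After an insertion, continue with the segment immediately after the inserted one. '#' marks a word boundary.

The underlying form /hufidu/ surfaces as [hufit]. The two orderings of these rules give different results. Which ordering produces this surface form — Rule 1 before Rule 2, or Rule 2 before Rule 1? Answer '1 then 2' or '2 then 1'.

1 then 2

Order 1 then 2:
  1 Apocope: [hufidu] → [hufid]
  2 Final Devoicing: [hufid] → [hufit]
  result: [hufit]
Order 2 then 1:
  2 Final Devoicing: no change — [hufidu]
  1 Apocope: [hufidu] → [hufid]
  result: [hufid]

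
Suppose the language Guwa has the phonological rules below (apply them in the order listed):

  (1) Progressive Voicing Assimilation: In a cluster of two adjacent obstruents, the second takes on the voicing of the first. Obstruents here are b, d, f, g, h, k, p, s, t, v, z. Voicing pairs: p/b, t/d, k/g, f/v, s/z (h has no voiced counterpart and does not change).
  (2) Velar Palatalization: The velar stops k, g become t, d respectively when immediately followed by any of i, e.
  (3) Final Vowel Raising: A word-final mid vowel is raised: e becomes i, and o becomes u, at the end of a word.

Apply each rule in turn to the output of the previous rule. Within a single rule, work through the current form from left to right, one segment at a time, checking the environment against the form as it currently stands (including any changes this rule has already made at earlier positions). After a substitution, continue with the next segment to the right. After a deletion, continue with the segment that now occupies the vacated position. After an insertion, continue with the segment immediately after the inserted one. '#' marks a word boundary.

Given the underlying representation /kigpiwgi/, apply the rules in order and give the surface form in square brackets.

(1) Progressive Voicing Assimilation: [kigpiwgi] → [kigbiwgi]
(2) Velar Palatalization: [kigbiwgi] → [tigbiwdi]
(3) Final Vowel Raising: no change — [tigbiwdi]

[tigbiwdi]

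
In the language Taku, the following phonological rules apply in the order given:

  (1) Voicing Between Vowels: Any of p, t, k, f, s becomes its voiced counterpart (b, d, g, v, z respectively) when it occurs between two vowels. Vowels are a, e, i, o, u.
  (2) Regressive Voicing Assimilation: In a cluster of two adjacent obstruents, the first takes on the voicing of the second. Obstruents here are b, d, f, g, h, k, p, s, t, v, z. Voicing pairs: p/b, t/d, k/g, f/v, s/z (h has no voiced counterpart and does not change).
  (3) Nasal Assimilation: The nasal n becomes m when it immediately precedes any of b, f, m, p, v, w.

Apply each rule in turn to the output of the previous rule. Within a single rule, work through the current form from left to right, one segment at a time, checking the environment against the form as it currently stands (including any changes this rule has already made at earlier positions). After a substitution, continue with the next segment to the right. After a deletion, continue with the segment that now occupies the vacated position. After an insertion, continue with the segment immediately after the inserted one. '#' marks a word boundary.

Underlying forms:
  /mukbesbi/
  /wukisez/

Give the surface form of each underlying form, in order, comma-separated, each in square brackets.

[mugbezbi], [wugizez]

/mukbesbi/:
  (1) Voicing Between Vowels: no change — [mukbesbi]
  (2) Regressive Voicing Assimilation: [mukbesbi] → [mugbezbi]
  (3) Nasal Assimilation: no change — [mugbezbi]
/wukisez/:
  (1) Voicing Between Vowels: [wukisez] → [wugizez]
  (2) Regressive Voicing Assimilation: no change — [wugizez]
  (3) Nasal Assimilation: no change — [wugizez]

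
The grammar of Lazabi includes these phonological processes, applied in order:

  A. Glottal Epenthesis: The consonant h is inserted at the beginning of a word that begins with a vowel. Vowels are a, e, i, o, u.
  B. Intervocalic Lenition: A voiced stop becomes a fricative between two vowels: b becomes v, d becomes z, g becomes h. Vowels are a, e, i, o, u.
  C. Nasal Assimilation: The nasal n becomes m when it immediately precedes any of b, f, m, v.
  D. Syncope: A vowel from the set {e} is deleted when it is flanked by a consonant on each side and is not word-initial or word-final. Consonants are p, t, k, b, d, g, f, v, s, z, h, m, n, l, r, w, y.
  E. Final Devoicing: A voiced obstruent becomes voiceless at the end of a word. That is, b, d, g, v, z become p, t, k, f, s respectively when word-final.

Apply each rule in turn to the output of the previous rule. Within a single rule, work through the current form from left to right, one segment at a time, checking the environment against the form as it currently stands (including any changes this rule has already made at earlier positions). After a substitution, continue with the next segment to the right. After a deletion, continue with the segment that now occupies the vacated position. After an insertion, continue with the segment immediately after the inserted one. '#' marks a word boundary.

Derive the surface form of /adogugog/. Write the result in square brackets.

[hazohuhok]

A Glottal Epenthesis: [adogugog] → [hadogugog]
B Intervocalic Lenition: [hadogugog] → [hazohuhog]
C Nasal Assimilation: no change — [hazohuhog]
D Syncope: no change — [hazohuhog]
E Final Devoicing: [hazohuhog] → [hazohuhok]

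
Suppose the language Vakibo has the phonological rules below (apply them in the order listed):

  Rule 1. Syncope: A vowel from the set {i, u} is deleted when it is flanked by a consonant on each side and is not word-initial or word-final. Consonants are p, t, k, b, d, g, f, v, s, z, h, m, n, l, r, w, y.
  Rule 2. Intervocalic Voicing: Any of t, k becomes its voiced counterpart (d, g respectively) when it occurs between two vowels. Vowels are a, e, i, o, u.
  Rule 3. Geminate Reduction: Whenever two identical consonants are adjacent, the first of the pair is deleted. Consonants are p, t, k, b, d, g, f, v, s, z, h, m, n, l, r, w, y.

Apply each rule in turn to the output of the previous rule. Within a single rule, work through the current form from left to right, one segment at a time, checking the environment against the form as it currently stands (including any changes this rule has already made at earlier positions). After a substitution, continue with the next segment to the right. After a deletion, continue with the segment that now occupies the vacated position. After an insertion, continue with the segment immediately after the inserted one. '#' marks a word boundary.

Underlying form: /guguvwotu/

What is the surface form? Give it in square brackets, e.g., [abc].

Rule 1 Syncope: [guguvwotu] → [ggvwotu]
Rule 2 Intervocalic Voicing: [ggvwotu] → [ggvwodu]
Rule 3 Geminate Reduction: [ggvwodu] → [gvwodu]

[gvwodu]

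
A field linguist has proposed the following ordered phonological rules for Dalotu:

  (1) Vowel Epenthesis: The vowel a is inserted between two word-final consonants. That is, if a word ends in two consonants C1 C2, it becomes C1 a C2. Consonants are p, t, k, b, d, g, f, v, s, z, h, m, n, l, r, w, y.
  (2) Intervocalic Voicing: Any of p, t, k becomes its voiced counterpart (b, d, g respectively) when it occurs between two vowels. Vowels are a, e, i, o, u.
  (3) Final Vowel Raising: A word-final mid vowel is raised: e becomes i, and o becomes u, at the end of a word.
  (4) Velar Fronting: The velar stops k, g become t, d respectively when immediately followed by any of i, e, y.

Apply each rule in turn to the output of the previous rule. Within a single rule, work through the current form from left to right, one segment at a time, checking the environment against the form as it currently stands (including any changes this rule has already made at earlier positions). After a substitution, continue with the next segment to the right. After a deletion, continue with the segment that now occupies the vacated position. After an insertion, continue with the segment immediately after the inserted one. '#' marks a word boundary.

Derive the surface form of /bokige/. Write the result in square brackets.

[bodidi]

(1) Vowel Epenthesis: no change — [bokige]
(2) Intervocalic Voicing: [bokige] → [bogige]
(3) Final Vowel Raising: [bogige] → [bogigi]
(4) Velar Fronting: [bogigi] → [bodidi]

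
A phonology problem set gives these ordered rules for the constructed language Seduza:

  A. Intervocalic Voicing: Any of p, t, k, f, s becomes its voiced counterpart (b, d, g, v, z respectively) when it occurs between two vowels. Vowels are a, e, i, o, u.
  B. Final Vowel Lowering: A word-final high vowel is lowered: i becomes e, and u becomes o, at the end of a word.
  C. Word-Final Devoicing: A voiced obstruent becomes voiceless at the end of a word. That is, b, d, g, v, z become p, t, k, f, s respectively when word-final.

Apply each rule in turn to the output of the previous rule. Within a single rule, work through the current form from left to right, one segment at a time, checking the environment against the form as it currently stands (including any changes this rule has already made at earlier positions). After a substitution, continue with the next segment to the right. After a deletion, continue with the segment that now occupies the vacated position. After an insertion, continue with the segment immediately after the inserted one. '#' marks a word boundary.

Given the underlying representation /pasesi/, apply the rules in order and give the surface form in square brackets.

A Intervocalic Voicing: [pasesi] → [pazezi]
B Final Vowel Lowering: [pazezi] → [pazeze]
C Word-Final Devoicing: no change — [pazeze]

[pazeze]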